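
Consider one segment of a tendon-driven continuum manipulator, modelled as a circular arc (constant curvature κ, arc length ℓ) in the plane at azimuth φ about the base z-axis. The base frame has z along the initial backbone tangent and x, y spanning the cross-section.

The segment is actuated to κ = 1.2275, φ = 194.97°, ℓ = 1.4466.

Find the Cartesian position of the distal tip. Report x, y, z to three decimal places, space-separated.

-0.947 -0.253 0.798

θ = κ·ℓ = 1.2275 × 1.4466 = 1.77570 rad
ρ = (1 − cos θ)/κ = (1 − -0.20347)/1.2275 = 0.98043
z = sin θ / κ = 0.97908/1.2275 = 0.79762
x = ρ cos φ = 0.98043 × cos(194.97°) = -0.94715
y = ρ sin φ = 0.98043 × sin(194.97°) = -0.25326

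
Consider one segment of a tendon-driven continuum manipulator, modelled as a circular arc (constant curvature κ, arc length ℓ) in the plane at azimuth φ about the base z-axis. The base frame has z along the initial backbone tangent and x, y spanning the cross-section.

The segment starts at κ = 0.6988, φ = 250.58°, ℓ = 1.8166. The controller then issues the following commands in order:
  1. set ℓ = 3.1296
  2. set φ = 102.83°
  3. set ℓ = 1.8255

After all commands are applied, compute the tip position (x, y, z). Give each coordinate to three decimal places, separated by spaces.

-0.225 0.989 1.369

initial: κ=0.6988, φ=250.58°, ℓ=1.8166
cmd 1: set ℓ=3.1296 → (κ,φ,ℓ)=(0.6988,250.58°,3.1296) → tip=(-0.7508,-2.1296,1.1679)
cmd 2: set φ=102.83° → (κ,φ,ℓ)=(0.6988,102.83°,3.1296) → tip=(-0.5014,2.2017,1.1679)
cmd 3: set ℓ=1.8255 → (κ,φ,ℓ)=(0.6988,102.83°,1.8255) → tip=(-0.2253,0.9894,1.3692)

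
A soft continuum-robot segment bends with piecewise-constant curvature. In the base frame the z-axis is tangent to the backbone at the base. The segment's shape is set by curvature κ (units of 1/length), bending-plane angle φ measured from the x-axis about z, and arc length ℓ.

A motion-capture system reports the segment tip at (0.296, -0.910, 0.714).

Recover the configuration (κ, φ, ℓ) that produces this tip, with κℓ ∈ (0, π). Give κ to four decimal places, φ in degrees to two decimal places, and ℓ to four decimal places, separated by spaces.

1.3426 288.02 1.3851

ρ = √(x²+y²) = √(0.296² + -0.910²) = 0.95693
φ = atan2(y, x) mod 360° = atan2(-0.910, 0.296) = 288.0184°
|p|² = ρ² + z² = 0.95693² + 0.714² = 1.42551
κ = 2ρ / |p|² = 2×0.95693 / 1.42551 = 1.34258
θ = 2·atan2(ρ, z) = 2·atan2(0.95693, 0.714) = 1.85955 rad
ℓ = θ/κ = 1.85955/1.34258 = 1.38506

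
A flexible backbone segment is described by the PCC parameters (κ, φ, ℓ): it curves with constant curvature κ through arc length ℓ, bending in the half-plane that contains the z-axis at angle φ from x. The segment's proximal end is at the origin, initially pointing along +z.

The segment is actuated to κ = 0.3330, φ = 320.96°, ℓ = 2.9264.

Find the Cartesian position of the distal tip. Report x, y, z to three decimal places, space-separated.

1.023 -0.829 2.485

θ = κ·ℓ = 0.3330 × 2.9264 = 0.97449 rad
ρ = (1 − cos θ)/κ = (1 − 0.56159)/0.3330 = 1.31655
z = sin θ / κ = 0.82742/0.3330 = 2.48473
x = ρ cos φ = 1.31655 × cos(320.96°) = 1.02257
y = ρ sin φ = 1.31655 × sin(320.96°) = -0.82925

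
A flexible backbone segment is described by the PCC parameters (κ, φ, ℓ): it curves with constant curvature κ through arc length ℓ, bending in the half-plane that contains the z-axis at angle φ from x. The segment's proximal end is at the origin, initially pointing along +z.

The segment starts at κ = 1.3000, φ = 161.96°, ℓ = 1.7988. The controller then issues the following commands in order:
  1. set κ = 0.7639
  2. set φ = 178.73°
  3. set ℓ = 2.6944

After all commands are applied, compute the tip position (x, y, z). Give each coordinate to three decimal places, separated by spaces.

initial: κ=1.3000, φ=161.96°, ℓ=1.7988
cmd 1: set κ=0.7639 → (κ,φ,ℓ)=(0.7639,161.96°,1.7988) → tip=(-1.0015,0.3262,1.2838)
cmd 2: set φ=178.73° → (κ,φ,ℓ)=(0.7639,178.73°,1.7988) → tip=(-1.0530,0.0233,1.2838)
cmd 3: set ℓ=2.6944 → (κ,φ,ℓ)=(0.7639,178.73°,2.6944) → tip=(-1.9217,0.0426,1.1566)

-1.922 0.043 1.157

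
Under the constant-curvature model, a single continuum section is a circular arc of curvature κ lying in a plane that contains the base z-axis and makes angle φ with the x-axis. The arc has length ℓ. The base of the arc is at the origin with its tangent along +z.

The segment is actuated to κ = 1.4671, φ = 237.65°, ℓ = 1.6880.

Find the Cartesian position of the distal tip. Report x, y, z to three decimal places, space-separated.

θ = κ·ℓ = 1.4671 × 1.6880 = 2.47646 rad
ρ = (1 − cos θ)/κ = (1 − -0.78684)/1.4671 = 1.21794
z = sin θ / κ = 0.61716/1.4671 = 0.42067
x = ρ cos φ = 1.21794 × cos(237.65°) = -0.65171
y = ρ sin φ = 1.21794 × sin(237.65°) = -1.02891

-0.652 -1.029 0.421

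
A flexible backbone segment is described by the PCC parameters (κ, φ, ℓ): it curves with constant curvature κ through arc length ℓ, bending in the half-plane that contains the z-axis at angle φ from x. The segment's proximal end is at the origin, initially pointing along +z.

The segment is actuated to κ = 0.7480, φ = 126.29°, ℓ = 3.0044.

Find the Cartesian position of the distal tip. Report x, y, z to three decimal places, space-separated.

-1.287 1.752 1.042

θ = κ·ℓ = 0.7480 × 3.0044 = 2.24729 rad
ρ = (1 − cos θ)/κ = (1 − -0.62606)/0.7480 = 2.17388
z = sin θ / κ = 0.77977/0.7480 = 1.04248
x = ρ cos φ = 2.17388 × cos(126.29°) = -1.28666
y = ρ sin φ = 2.17388 × sin(126.29°) = 1.75222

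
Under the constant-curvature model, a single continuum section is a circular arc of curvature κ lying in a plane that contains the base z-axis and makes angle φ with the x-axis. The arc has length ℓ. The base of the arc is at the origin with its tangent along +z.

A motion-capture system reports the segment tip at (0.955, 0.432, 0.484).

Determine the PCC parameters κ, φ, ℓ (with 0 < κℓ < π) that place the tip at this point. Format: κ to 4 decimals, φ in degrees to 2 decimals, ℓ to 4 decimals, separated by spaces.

ρ = √(x²+y²) = √(0.955² + 0.432²) = 1.04816
φ = atan2(y, x) mod 360° = atan2(0.432, 0.955) = 24.3399°
|p|² = ρ² + z² = 1.04816² + 0.484² = 1.33291
κ = 2ρ / |p|² = 2×1.04816 / 1.33291 = 1.57275
θ = 2·atan2(ρ, z) = 2·atan2(1.04816, 0.484) = 2.27641 rad
ℓ = θ/κ = 2.27641/1.57275 = 1.44741

1.5728 24.34 1.4474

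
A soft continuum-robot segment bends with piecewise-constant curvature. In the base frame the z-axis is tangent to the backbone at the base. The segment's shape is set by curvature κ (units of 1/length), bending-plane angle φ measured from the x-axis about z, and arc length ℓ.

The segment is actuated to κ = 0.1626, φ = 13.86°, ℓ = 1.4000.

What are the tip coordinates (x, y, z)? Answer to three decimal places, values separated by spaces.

θ = κ·ℓ = 0.1626 × 1.4000 = 0.22764 rad
ρ = (1 − cos θ)/κ = (1 − 0.97420)/0.1626 = 0.15866
z = sin θ / κ = 0.22568/0.1626 = 1.38794
x = ρ cos φ = 0.15866 × cos(13.86°) = 0.15404
y = ρ sin φ = 0.15866 × sin(13.86°) = 0.03801

0.154 0.038 1.388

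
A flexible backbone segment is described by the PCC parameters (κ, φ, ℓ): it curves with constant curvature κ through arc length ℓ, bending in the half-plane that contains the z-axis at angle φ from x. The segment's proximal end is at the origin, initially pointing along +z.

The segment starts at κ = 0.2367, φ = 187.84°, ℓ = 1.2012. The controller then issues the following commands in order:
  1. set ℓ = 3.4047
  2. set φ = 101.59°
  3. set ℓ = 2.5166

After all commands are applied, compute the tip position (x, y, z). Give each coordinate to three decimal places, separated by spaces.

initial: κ=0.2367, φ=187.84°, ℓ=1.2012
cmd 1: set ℓ=3.4047 → (κ,φ,ℓ)=(0.2367,187.84°,3.4047) → tip=(-1.2871,-0.1772,3.0479)
cmd 2: set φ=101.59° → (κ,φ,ℓ)=(0.2367,101.59°,3.4047) → tip=(-0.2610,1.2728,3.0479)
cmd 3: set ℓ=2.5166 → (κ,φ,ℓ)=(0.2367,101.59°,2.5166) → tip=(-0.1462,0.7128,2.3704)

-0.146 0.713 2.370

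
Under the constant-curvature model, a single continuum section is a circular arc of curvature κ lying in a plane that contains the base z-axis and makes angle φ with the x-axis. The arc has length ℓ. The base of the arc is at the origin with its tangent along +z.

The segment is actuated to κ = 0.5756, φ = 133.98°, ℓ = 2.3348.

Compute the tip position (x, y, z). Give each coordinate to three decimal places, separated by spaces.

θ = κ·ℓ = 0.5756 × 2.3348 = 1.34391 rad
ρ = (1 − cos θ)/κ = (1 − 0.22494)/0.5756 = 1.34652
z = sin θ / κ = 0.97437/0.5756 = 1.69279
x = ρ cos φ = 1.34652 × cos(133.98°) = -0.93503
y = ρ sin φ = 1.34652 × sin(133.98°) = 0.96893

-0.935 0.969 1.693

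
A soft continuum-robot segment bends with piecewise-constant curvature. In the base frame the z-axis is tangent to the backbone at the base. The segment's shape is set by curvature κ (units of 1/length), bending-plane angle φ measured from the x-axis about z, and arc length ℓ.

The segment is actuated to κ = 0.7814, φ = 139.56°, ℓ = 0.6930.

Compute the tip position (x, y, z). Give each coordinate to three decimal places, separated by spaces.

θ = κ·ℓ = 0.7814 × 0.6930 = 0.54151 rad
ρ = (1 − cos θ)/κ = (1 − 0.85693)/0.7814 = 0.18309
z = sin θ / κ = 0.51543/0.7814 = 0.65962
x = ρ cos φ = 0.18309 × cos(139.56°) = -0.13935
y = ρ sin φ = 0.18309 × sin(139.56°) = 0.11876

-0.139 0.119 0.660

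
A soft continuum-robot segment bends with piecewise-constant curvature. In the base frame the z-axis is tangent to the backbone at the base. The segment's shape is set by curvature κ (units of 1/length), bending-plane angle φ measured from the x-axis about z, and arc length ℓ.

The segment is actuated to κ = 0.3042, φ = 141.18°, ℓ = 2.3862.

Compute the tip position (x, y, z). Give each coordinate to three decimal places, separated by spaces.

-0.646 0.519 2.182

θ = κ·ℓ = 0.3042 × 2.3862 = 0.72588 rad
ρ = (1 − cos θ)/κ = (1 − 0.74791)/0.3042 = 0.82868
z = sin θ / κ = 0.66380/0.3042 = 2.18210
x = ρ cos φ = 0.82868 × cos(141.18°) = -0.64564
y = ρ sin φ = 0.82868 × sin(141.18°) = 0.51948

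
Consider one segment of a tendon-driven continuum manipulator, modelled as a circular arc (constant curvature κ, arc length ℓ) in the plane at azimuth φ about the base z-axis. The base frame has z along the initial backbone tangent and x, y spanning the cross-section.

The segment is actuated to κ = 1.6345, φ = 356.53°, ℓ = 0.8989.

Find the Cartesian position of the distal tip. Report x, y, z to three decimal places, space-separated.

0.549 -0.033 0.609

θ = κ·ℓ = 1.6345 × 0.8989 = 1.46925 rad
ρ = (1 − cos θ)/κ = (1 − 0.10137)/1.6345 = 0.54979
z = sin θ / κ = 0.99485/1.6345 = 0.60866
x = ρ cos φ = 0.54979 × cos(356.53°) = 0.54878
y = ρ sin φ = 0.54979 × sin(356.53°) = -0.03328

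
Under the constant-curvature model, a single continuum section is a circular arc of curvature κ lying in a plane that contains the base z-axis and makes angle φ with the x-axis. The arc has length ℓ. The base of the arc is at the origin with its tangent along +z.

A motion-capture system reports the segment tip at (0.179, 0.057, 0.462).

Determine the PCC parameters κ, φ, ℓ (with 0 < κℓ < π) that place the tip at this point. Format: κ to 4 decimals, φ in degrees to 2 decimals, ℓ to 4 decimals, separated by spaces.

1.5105 17.66 0.5113

ρ = √(x²+y²) = √(0.179² + 0.057²) = 0.18786
φ = atan2(y, x) mod 360° = atan2(0.057, 0.179) = 17.6633°
|p|² = ρ² + z² = 0.18786² + 0.462² = 0.24873
κ = 2ρ / |p|² = 2×0.18786 / 0.24873 = 1.51050
θ = 2·atan2(ρ, z) = 2·atan2(0.18786, 0.462) = 0.77239 rad
ℓ = θ/κ = 0.77239/1.51050 = 0.51135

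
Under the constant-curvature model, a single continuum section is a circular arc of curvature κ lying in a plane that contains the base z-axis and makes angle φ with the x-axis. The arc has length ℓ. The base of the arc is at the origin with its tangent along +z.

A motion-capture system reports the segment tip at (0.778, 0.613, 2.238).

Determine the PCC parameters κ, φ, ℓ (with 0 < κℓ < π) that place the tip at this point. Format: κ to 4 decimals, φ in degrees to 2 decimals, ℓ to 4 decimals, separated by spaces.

ρ = √(x²+y²) = √(0.778² + 0.613²) = 0.99048
φ = atan2(y, x) mod 360° = atan2(0.613, 0.778) = 38.2352°
|p|² = ρ² + z² = 0.99048² + 2.238² = 5.98970
κ = 2ρ / |p|² = 2×0.99048 / 5.98970 = 0.33073
θ = 2·atan2(ρ, z) = 2·atan2(0.99048, 2.238) = 0.83332 rad
ℓ = θ/κ = 0.83332/0.33073 = 2.51966

0.3307 38.24 2.5197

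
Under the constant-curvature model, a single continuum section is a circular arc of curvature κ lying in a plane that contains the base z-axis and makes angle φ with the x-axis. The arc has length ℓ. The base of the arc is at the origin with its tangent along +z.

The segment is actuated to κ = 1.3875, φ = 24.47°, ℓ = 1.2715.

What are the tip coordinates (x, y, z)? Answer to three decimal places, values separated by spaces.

0.782 0.356 0.707

θ = κ·ℓ = 1.3875 × 1.2715 = 1.76421 rad
ρ = (1 − cos θ)/κ = (1 − -0.19221)/1.3875 = 0.85925
z = sin θ / κ = 0.98135/1.3875 = 0.70728
x = ρ cos φ = 0.85925 × cos(24.47°) = 0.78207
y = ρ sin φ = 0.85925 × sin(24.47°) = 0.35591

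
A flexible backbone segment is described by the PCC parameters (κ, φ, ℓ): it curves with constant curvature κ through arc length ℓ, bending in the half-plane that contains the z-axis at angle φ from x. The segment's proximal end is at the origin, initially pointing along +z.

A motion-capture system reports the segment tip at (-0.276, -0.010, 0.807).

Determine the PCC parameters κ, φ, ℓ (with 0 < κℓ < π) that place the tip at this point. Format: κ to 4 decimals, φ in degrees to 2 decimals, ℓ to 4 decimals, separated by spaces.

0.7592 182.08 0.8686

ρ = √(x²+y²) = √(-0.276² + -0.010²) = 0.27618
φ = atan2(y, x) mod 360° = atan2(-0.010, -0.276) = 182.0750°
|p|² = ρ² + z² = 0.27618² + 0.807² = 0.72753
κ = 2ρ / |p|² = 2×0.27618 / 0.72753 = 0.75923
θ = 2·atan2(ρ, z) = 2·atan2(0.27618, 0.807) = 0.65948 rad
ℓ = θ/κ = 0.65948/0.75923 = 0.86861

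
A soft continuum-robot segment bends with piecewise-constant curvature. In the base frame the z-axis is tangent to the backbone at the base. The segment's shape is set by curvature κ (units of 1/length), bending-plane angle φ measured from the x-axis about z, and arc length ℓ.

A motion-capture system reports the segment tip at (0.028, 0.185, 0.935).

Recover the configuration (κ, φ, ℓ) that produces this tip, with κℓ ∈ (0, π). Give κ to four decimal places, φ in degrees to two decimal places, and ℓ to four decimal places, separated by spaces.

0.4116 81.39 0.9598

ρ = √(x²+y²) = √(0.028² + 0.185²) = 0.18711
φ = atan2(y, x) mod 360° = atan2(0.185, 0.028) = 81.3935°
|p|² = ρ² + z² = 0.18711² + 0.935² = 0.90923
κ = 2ρ / |p|² = 2×0.18711 / 0.90923 = 0.41157
θ = 2·atan2(ρ, z) = 2·atan2(0.18711, 0.935) = 0.39501 rad
ℓ = θ/κ = 0.39501/0.41157 = 0.95977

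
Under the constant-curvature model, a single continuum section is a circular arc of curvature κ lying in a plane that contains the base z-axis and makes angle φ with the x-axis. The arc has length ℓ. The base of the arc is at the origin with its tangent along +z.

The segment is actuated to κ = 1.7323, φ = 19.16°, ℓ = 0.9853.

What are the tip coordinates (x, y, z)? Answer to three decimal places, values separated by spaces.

θ = κ·ℓ = 1.7323 × 0.9853 = 1.70684 rad
ρ = (1 − cos θ)/κ = (1 − -0.13562)/1.7323 = 0.65556
z = sin θ / κ = 0.99076/1.7323 = 0.57193
x = ρ cos φ = 0.65556 × cos(19.16°) = 0.61924
y = ρ sin φ = 0.65556 × sin(19.16°) = 0.21516

0.619 0.215 0.572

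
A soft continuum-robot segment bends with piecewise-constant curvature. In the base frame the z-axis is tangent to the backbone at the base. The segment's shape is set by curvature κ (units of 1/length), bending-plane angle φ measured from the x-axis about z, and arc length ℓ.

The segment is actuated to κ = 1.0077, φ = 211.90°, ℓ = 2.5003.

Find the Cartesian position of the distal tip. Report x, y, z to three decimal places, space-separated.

-1.527 -0.951 0.578

θ = κ·ℓ = 1.0077 × 2.5003 = 2.51955 rad
ρ = (1 − cos θ)/κ = (1 − -0.81269)/1.0077 = 1.79884
z = sin θ / κ = 0.58269/1.0077 = 0.57824
x = ρ cos φ = 1.79884 × cos(211.90°) = -1.52716
y = ρ sin φ = 1.79884 × sin(211.90°) = -0.95058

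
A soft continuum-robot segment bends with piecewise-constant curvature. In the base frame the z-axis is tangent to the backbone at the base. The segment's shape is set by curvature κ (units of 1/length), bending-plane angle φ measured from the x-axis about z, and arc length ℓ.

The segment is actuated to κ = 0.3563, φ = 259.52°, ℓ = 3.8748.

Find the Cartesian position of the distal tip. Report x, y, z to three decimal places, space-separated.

-0.414 -2.238 2.756

θ = κ·ℓ = 0.3563 × 3.8748 = 1.38059 rad
ρ = (1 − cos θ)/κ = (1 − 0.18906)/0.3563 = 2.27600
z = sin θ / κ = 0.98197/0.3563 = 2.75601
x = ρ cos φ = 2.27600 × cos(259.52°) = -0.41399
y = ρ sin φ = 2.27600 × sin(259.52°) = -2.23804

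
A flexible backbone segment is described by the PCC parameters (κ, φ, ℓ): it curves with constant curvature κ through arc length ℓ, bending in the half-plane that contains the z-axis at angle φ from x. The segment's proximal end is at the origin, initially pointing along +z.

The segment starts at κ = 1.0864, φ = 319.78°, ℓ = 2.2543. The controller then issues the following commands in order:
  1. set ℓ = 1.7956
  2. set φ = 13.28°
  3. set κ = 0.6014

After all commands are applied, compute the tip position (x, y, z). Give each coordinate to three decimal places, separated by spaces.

0.855 0.202 1.466

initial: κ=1.0864, φ=319.78°, ℓ=2.2543
cmd 1: set ℓ=1.7956 → (κ,φ,ℓ)=(1.0864,319.78°,1.7956) → tip=(0.9635,-0.8148,0.8548)
cmd 2: set φ=13.28° → (κ,φ,ℓ)=(1.0864,13.28°,1.7956) → tip=(1.2281,0.2899,0.8548)
cmd 3: set κ=0.6014 → (κ,φ,ℓ)=(0.6014,13.28°,1.7956) → tip=(0.8554,0.2019,1.4664)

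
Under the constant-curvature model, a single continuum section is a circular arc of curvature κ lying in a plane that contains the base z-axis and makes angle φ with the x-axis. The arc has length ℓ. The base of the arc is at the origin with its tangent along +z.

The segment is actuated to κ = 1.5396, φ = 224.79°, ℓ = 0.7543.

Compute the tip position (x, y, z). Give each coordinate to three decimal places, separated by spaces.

θ = κ·ℓ = 1.5396 × 0.7543 = 1.16132 rad
ρ = (1 − cos θ)/κ = (1 − 0.39813)/1.5396 = 0.39093
z = sin θ / κ = 0.91733/1.5396 = 0.59582
x = ρ cos φ = 0.39093 × cos(224.79°) = -0.27744
y = ρ sin φ = 0.39093 × sin(224.79°) = -0.27541

-0.277 -0.275 0.596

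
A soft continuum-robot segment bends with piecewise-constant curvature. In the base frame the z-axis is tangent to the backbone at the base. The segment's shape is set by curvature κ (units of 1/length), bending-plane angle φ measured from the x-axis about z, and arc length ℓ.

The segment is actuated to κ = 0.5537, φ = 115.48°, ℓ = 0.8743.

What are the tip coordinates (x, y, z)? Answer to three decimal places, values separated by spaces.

-0.089 0.187 0.841

θ = κ·ℓ = 0.5537 × 0.8743 = 0.48410 rad
ρ = (1 − cos θ)/κ = (1 − 0.88509)/0.5537 = 0.20752
z = sin θ / κ = 0.46541/0.5537 = 0.84055
x = ρ cos φ = 0.20752 × cos(115.48°) = -0.08928
y = ρ sin φ = 0.20752 × sin(115.48°) = 0.18734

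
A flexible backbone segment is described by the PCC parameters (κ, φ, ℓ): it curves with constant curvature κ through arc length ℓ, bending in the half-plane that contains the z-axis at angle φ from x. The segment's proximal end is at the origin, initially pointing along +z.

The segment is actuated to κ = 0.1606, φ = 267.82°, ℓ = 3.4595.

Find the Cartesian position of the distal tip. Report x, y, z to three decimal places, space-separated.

θ = κ·ℓ = 0.1606 × 3.4595 = 0.55560 rad
ρ = (1 − cos θ)/κ = (1 − 0.84959)/0.1606 = 0.93657
z = sin θ / κ = 0.52745/0.1606 = 3.28424
x = ρ cos φ = 0.93657 × cos(267.82°) = -0.03563
y = ρ sin φ = 0.93657 × sin(267.82°) = -0.93590

-0.036 -0.936 3.284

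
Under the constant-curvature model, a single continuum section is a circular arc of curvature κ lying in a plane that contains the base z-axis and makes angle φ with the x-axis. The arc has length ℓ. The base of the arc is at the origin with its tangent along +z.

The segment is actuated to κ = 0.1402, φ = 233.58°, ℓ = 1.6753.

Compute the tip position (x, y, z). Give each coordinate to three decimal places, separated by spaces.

-0.116 -0.158 1.660

θ = κ·ℓ = 0.1402 × 1.6753 = 0.23488 rad
ρ = (1 − cos θ)/κ = (1 − 0.97254)/0.1402 = 0.19584
z = sin θ / κ = 0.23272/0.1402 = 1.65994
x = ρ cos φ = 0.19584 × cos(233.58°) = -0.11627
y = ρ sin φ = 0.19584 × sin(233.58°) = -0.15759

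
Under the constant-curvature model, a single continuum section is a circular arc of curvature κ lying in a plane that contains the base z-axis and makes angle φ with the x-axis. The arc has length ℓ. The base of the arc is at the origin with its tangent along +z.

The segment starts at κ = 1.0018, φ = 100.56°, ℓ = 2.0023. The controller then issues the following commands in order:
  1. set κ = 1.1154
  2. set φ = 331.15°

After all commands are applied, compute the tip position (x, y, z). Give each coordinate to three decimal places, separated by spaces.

1.268 -0.699 0.707

initial: κ=1.0018, φ=100.56°, ℓ=2.0023
cmd 1: set κ=1.1154 → (κ,φ,ℓ)=(1.1154,100.56°,2.0023) → tip=(-0.2654,1.4235,0.7068)
cmd 2: set φ=331.15° → (κ,φ,ℓ)=(1.1154,331.15°,2.0023) → tip=(1.2683,-0.6987,0.7068)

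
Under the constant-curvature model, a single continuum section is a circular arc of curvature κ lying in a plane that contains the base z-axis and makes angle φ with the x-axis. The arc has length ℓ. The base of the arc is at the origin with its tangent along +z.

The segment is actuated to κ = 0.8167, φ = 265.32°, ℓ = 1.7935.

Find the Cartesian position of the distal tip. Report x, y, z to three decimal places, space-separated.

θ = κ·ℓ = 0.8167 × 1.7935 = 1.46475 rad
ρ = (1 − cos θ)/κ = (1 − 0.10585)/0.8167 = 1.09484
z = sin θ / κ = 0.99438/0.8167 = 1.21756
x = ρ cos φ = 1.09484 × cos(265.32°) = -0.08933
y = ρ sin φ = 1.09484 × sin(265.32°) = -1.09119

-0.089 -1.091 1.218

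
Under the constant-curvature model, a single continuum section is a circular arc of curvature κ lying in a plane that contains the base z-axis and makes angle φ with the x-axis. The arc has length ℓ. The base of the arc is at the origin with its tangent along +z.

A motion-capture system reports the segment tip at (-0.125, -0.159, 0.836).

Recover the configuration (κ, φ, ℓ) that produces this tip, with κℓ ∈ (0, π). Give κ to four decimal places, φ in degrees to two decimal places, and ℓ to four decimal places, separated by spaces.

0.5468 231.83 0.8682

ρ = √(x²+y²) = √(-0.125² + -0.159²) = 0.20225
φ = atan2(y, x) mod 360° = atan2(-0.159, -0.125) = 231.8269°
|p|² = ρ² + z² = 0.20225² + 0.836² = 0.73980
κ = 2ρ / |p|² = 2×0.20225 / 0.73980 = 0.54677
θ = 2·atan2(ρ, z) = 2·atan2(0.20225, 0.836) = 0.47474 rad
ℓ = θ/κ = 0.47474/0.54677 = 0.86825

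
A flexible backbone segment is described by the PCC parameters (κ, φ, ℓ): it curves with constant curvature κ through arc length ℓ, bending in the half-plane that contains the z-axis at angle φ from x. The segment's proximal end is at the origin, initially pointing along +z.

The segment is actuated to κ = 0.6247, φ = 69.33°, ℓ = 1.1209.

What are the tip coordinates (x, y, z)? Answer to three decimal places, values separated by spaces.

0.133 0.352 1.032

θ = κ·ℓ = 0.6247 × 1.1209 = 0.70023 rad
ρ = (1 − cos θ)/κ = (1 − 0.76470)/0.6247 = 0.37667
z = sin θ / κ = 0.64439/0.6247 = 1.03152
x = ρ cos φ = 0.37667 × cos(69.33°) = 0.13296
y = ρ sin φ = 0.37667 × sin(69.33°) = 0.35242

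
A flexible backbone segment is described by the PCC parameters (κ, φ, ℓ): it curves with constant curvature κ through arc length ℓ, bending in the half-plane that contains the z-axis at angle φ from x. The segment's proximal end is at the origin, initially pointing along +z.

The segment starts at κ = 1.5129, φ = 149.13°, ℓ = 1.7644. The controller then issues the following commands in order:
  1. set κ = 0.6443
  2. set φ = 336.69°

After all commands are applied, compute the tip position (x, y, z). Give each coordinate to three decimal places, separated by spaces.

initial: κ=1.5129, φ=149.13°, ℓ=1.7644
cmd 1: set κ=0.6443 → (κ,φ,ℓ)=(0.6443,149.13°,1.7644) → tip=(-0.7720,0.4615,1.4082)
cmd 2: set φ=336.69° → (κ,φ,ℓ)=(0.6443,336.69°,1.7644) → tip=(0.8260,-0.3559,1.4082)

0.826 -0.356 1.408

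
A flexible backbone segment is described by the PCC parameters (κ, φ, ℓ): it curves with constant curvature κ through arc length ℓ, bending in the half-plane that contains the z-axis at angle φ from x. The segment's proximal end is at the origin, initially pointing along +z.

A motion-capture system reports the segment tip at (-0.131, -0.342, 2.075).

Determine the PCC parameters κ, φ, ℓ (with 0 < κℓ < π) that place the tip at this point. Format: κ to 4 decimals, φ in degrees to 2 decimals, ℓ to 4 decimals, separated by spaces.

ρ = √(x²+y²) = √(-0.131² + -0.342²) = 0.36623
φ = atan2(y, x) mod 360° = atan2(-0.342, -0.131) = 249.0411°
|p|² = ρ² + z² = 0.36623² + 2.075² = 4.43975
κ = 2ρ / |p|² = 2×0.36623 / 4.43975 = 0.16498
θ = 2·atan2(ρ, z) = 2·atan2(0.36623, 2.075) = 0.34940 rad
ℓ = θ/κ = 0.34940/0.16498 = 2.11783

0.1650 249.04 2.1178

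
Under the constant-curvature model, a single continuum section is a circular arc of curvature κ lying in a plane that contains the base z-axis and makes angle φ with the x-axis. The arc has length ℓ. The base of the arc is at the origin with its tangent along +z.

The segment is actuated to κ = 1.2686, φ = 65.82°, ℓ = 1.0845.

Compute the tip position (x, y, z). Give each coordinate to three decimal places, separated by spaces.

0.260 0.580 0.773

θ = κ·ℓ = 1.2686 × 1.0845 = 1.37580 rad
ρ = (1 − cos θ)/κ = (1 − 0.19377)/1.2686 = 0.63553
z = sin θ / κ = 0.98105/1.2686 = 0.77333
x = ρ cos φ = 0.63553 × cos(65.82°) = 0.26032
y = ρ sin φ = 0.63553 × sin(65.82°) = 0.57977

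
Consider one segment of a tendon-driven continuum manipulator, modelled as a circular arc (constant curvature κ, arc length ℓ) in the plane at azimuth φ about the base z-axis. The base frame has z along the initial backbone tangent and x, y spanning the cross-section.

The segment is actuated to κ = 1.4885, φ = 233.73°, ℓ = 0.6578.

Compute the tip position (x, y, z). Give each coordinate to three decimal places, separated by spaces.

-0.176 -0.240 0.558

θ = κ·ℓ = 1.4885 × 0.6578 = 0.97914 rad
ρ = (1 − cos θ)/κ = (1 − 0.55774)/1.4885 = 0.29712
z = sin θ / κ = 0.83002/1.4885 = 0.55762
x = ρ cos φ = 0.29712 × cos(233.73°) = -0.17577
y = ρ sin φ = 0.29712 × sin(233.73°) = -0.23955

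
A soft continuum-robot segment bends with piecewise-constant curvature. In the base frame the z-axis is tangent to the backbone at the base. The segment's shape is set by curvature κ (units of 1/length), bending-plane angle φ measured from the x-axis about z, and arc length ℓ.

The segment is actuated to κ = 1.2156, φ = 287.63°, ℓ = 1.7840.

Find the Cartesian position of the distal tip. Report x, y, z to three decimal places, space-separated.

0.389 -1.225 0.680

θ = κ·ℓ = 1.2156 × 1.7840 = 2.16863 rad
ρ = (1 − cos θ)/κ = (1 − -0.56285)/1.2156 = 1.28566
z = sin θ / κ = 0.82656/1.2156 = 0.67996
x = ρ cos φ = 1.28566 × cos(287.63°) = 0.38939
y = ρ sin φ = 1.28566 × sin(287.63°) = -1.22528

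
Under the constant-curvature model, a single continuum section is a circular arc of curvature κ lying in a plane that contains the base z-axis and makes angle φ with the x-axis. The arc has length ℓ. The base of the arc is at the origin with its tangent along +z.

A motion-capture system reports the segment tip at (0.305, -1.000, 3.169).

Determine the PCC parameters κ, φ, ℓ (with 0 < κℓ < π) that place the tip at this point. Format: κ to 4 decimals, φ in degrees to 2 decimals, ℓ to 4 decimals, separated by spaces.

ρ = √(x²+y²) = √(0.305² + -1.000²) = 1.04548
φ = atan2(y, x) mod 360° = atan2(-1.000, 0.305) = 286.9617°
|p|² = ρ² + z² = 1.04548² + 3.169² = 11.13559
κ = 2ρ / |p|² = 2×1.04548 / 11.13559 = 0.18777
θ = 2·atan2(ρ, z) = 2·atan2(1.04548, 3.169) = 0.63733 rad
ℓ = θ/κ = 0.63733/0.18777 = 3.39416

0.1878 286.96 3.3942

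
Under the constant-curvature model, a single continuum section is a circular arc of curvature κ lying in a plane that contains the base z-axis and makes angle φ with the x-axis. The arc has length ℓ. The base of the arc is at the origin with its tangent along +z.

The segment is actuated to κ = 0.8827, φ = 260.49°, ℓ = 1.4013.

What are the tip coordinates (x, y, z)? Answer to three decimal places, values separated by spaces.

-0.126 -0.751 1.070

θ = κ·ℓ = 0.8827 × 1.4013 = 1.23693 rad
ρ = (1 − cos θ)/κ = (1 − 0.32770)/0.8827 = 0.76164
z = sin θ / κ = 0.94478/0.8827 = 1.07033
x = ρ cos φ = 0.76164 × cos(260.49°) = -0.12584
y = ρ sin φ = 0.76164 × sin(260.49°) = -0.75117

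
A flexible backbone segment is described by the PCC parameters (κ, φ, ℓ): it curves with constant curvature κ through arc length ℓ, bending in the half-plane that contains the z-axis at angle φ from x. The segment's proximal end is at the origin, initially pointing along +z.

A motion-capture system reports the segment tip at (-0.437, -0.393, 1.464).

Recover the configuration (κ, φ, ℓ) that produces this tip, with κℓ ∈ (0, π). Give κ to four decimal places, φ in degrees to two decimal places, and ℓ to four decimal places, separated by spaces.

ρ = √(x²+y²) = √(-0.437² + -0.393²) = 0.58772
φ = atan2(y, x) mod 360° = atan2(-0.393, -0.437) = 221.9655°
|p|² = ρ² + z² = 0.58772² + 1.464² = 2.48871
κ = 2ρ / |p|² = 2×0.58772 / 2.48871 = 0.47231
θ = 2·atan2(ρ, z) = 2·atan2(0.58772, 1.464) = 0.76351 rad
ℓ = θ/κ = 0.76351/0.47231 = 1.61655

0.4723 221.97 1.6165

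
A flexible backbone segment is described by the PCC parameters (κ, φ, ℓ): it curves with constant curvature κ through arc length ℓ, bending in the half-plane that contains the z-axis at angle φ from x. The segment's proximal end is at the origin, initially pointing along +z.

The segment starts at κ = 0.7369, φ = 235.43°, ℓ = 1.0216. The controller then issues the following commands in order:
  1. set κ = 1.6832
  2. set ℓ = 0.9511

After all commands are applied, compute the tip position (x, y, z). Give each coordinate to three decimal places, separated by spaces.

initial: κ=0.7369, φ=235.43°, ℓ=1.0216
cmd 1: set κ=1.6832 → (κ,φ,ℓ)=(1.6832,235.43°,1.0216) → tip=(-0.3871,-0.5617,0.5875)
cmd 2: set ℓ=0.9511 → (κ,φ,ℓ)=(1.6832,235.43°,0.9511) → tip=(-0.3472,-0.5039,0.5938)

-0.347 -0.504 0.594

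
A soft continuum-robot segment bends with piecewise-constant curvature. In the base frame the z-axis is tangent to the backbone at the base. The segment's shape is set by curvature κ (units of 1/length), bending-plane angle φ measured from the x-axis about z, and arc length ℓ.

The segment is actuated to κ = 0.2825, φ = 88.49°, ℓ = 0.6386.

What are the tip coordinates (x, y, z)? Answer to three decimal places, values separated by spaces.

0.002 0.057 0.635

θ = κ·ℓ = 0.2825 × 0.6386 = 0.18040 rad
ρ = (1 − cos θ)/κ = (1 − 0.98377)/0.2825 = 0.05745
z = sin θ / κ = 0.17943/0.2825 = 0.63514
x = ρ cos φ = 0.05745 × cos(88.49°) = 0.00151
y = ρ sin φ = 0.05745 × sin(88.49°) = 0.05743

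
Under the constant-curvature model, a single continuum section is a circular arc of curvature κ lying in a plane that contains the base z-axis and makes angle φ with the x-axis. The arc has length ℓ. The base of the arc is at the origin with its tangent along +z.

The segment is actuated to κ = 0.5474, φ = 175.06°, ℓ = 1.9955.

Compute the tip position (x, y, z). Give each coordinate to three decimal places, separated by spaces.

θ = κ·ℓ = 0.5474 × 1.9955 = 1.09234 rad
ρ = (1 − cos θ)/κ = (1 − 0.46041)/0.5474 = 0.98573
z = sin θ / κ = 0.88771/0.5474 = 1.62168
x = ρ cos φ = 0.98573 × cos(175.06°) = -0.98207
y = ρ sin φ = 0.98573 × sin(175.06°) = 0.08488

-0.982 0.085 1.622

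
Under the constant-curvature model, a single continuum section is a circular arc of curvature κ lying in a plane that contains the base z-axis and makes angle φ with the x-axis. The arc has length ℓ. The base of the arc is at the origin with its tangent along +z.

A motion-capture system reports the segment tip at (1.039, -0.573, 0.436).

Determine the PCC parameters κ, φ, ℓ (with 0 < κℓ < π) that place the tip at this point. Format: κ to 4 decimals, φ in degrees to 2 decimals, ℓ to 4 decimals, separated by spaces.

1.4851 331.12 1.6412

ρ = √(x²+y²) = √(1.039² + -0.573²) = 1.18653
φ = atan2(y, x) mod 360° = atan2(-0.573, 1.039) = 331.1236°
|p|² = ρ² + z² = 1.18653² + 0.436² = 1.59795
κ = 2ρ / |p|² = 2×1.18653 / 1.59795 = 1.48507
θ = 2·atan2(ρ, z) = 2·atan2(1.18653, 0.436) = 2.43731 rad
ℓ = θ/κ = 2.43731/1.48507 = 1.64121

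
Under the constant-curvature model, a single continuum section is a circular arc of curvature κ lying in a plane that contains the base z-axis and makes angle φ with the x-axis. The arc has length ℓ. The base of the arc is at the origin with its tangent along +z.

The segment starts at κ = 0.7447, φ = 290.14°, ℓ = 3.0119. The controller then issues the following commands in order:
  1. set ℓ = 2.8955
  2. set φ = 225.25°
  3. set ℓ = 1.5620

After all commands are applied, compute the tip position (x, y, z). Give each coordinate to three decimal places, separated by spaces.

initial: κ=0.7447, φ=290.14°, ℓ=3.0119
cmd 1: set ℓ=2.8955 → (κ,φ,ℓ)=(0.7447,290.14°,2.8955) → tip=(0.7179,-1.9574,1.1192)
cmd 2: set φ=225.25° → (κ,φ,ℓ)=(0.7447,225.25°,2.8955) → tip=(-1.4678,-1.4806,1.1192)
cmd 3: set ℓ=1.5620 → (κ,φ,ℓ)=(0.7447,225.25°,1.5620) → tip=(-0.5706,-0.5756,1.2328)

-0.571 -0.576 1.233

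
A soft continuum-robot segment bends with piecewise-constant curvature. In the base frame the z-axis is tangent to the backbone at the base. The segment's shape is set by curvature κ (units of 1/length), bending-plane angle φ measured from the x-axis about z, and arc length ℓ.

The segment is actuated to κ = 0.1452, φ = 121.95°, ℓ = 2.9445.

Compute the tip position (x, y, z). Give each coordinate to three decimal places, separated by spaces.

θ = κ·ℓ = 0.1452 × 2.9445 = 0.42754 rad
ρ = (1 − cos θ)/κ = (1 − 0.90999)/0.1452 = 0.61992
z = sin θ / κ = 0.41463/0.1452 = 2.85561
x = ρ cos φ = 0.61992 × cos(121.95°) = -0.32805
y = ρ sin φ = 0.61992 × sin(121.95°) = 0.52601

-0.328 0.526 2.856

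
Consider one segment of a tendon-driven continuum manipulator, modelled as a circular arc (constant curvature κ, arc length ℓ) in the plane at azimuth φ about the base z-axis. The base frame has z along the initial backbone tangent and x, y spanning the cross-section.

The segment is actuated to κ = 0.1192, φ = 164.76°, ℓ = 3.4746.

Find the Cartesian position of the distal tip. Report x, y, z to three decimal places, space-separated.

θ = κ·ℓ = 0.1192 × 3.4746 = 0.41417 rad
ρ = (1 − cos θ)/κ = (1 − 0.91545)/0.1192 = 0.70931
z = sin θ / κ = 0.40243/0.1192 = 3.37611
x = ρ cos φ = 0.70931 × cos(164.76°) = -0.68437
y = ρ sin φ = 0.70931 × sin(164.76°) = 0.18645

-0.684 0.186 3.376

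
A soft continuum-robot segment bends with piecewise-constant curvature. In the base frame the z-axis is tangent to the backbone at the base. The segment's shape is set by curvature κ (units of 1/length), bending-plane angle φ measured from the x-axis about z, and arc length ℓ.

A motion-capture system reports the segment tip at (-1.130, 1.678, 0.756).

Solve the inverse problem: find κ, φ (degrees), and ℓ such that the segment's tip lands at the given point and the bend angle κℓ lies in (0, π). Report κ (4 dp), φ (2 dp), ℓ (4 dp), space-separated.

0.8675 123.96 2.7970

ρ = √(x²+y²) = √(-1.130² + 1.678²) = 2.02301
φ = atan2(y, x) mod 360° = atan2(1.678, -1.130) = 123.9571°
|p|² = ρ² + z² = 2.02301² + 0.756² = 4.66412
κ = 2ρ / |p|² = 2×2.02301 / 4.66412 = 0.86748
θ = 2·atan2(ρ, z) = 2·atan2(2.02301, 0.756) = 2.42633 rad
ℓ = θ/κ = 2.42633/0.86748 = 2.79699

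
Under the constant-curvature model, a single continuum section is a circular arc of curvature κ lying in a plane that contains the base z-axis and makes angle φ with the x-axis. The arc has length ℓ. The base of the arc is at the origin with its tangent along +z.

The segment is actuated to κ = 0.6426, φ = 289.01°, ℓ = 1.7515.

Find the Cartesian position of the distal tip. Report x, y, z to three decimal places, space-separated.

0.289 -0.838 1.404

θ = κ·ℓ = 0.6426 × 1.7515 = 1.12551 rad
ρ = (1 − cos θ)/κ = (1 − 0.43071)/0.6426 = 0.88591
z = sin θ / κ = 0.90249/0.6426 = 1.40443
x = ρ cos φ = 0.88591 × cos(289.01°) = 0.28857
y = ρ sin φ = 0.88591 × sin(289.01°) = -0.83760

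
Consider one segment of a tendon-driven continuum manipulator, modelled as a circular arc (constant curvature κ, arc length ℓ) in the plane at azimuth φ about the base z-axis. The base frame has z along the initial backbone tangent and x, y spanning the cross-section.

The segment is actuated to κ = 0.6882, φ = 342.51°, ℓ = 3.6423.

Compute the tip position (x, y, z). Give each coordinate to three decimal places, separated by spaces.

2.502 -0.788 0.862

θ = κ·ℓ = 0.6882 × 3.6423 = 2.50663 rad
ρ = (1 − cos θ)/κ = (1 − -0.80509)/0.6882 = 2.62292
z = sin θ / κ = 0.59315/0.6882 = 0.86188
x = ρ cos φ = 2.62292 × cos(342.51°) = 2.50166
y = ρ sin φ = 2.62292 × sin(342.51°) = -0.78829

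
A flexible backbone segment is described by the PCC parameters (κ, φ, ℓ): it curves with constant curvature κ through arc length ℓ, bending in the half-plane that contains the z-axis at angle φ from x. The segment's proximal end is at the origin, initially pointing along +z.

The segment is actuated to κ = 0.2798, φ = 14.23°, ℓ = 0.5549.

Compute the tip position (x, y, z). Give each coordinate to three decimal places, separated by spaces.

θ = κ·ℓ = 0.2798 × 0.5549 = 0.15526 rad
ρ = (1 − cos θ)/κ = (1 − 0.98797)/0.2798 = 0.04299
z = sin θ / κ = 0.15464/0.2798 = 0.55267
x = ρ cos φ = 0.04299 × cos(14.23°) = 0.04167
y = ρ sin φ = 0.04299 × sin(14.23°) = 0.01057

0.042 0.011 0.553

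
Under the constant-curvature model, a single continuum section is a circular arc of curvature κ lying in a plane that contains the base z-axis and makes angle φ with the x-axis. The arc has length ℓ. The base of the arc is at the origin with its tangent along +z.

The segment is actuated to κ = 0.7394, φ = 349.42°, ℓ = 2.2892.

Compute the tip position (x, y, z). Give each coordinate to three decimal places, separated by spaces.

1.491 -0.279 1.342

θ = κ·ℓ = 0.7394 × 2.2892 = 1.69263 rad
ρ = (1 − cos θ)/κ = (1 − -0.12154)/0.7394 = 1.51682
z = sin θ / κ = 0.99259/0.7394 = 1.34242
x = ρ cos φ = 1.51682 × cos(349.42°) = 1.49103
y = ρ sin φ = 1.51682 × sin(349.42°) = -0.27850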